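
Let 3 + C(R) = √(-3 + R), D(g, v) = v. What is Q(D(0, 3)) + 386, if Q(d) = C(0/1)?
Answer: 383 + I*√3 ≈ 383.0 + 1.732*I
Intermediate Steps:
C(R) = -3 + √(-3 + R)
Q(d) = -3 + I*√3 (Q(d) = -3 + √(-3 + 0/1) = -3 + √(-3 + 0*1) = -3 + √(-3 + 0) = -3 + √(-3) = -3 + I*√3)
Q(D(0, 3)) + 386 = (-3 + I*√3) + 386 = 383 + I*√3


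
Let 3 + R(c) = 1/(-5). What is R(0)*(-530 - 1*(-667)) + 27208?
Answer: 133848/5 ≈ 26770.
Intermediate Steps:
R(c) = -16/5 (R(c) = -3 + 1/(-5) = -3 - ⅕ = -16/5)
R(0)*(-530 - 1*(-667)) + 27208 = -16*(-530 - 1*(-667))/5 + 27208 = -16*(-530 + 667)/5 + 27208 = -16/5*137 + 27208 = -2192/5 + 27208 = 133848/5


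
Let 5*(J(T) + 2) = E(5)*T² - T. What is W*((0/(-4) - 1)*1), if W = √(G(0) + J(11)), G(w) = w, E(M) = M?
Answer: -2*√730/5 ≈ -10.807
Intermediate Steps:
J(T) = -2 + T² - T/5 (J(T) = -2 + (5*T² - T)/5 = -2 + (-T + 5*T²)/5 = -2 + (T² - T/5) = -2 + T² - T/5)
W = 2*√730/5 (W = √(0 + (-2 + 11² - ⅕*11)) = √(0 + (-2 + 121 - 11/5)) = √(0 + 584/5) = √(584/5) = 2*√730/5 ≈ 10.807)
W*((0/(-4) - 1)*1) = (2*√730/5)*((0/(-4) - 1)*1) = (2*√730/5)*((0*(-¼) - 1)*1) = (2*√730/5)*((0 - 1)*1) = (2*√730/5)*(-1*1) = (2*√730/5)*(-1) = -2*√730/5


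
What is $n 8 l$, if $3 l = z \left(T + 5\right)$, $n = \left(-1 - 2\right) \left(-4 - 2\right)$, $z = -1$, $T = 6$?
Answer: $-528$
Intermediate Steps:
$n = 18$ ($n = \left(-3\right) \left(-6\right) = 18$)
$l = - \frac{11}{3}$ ($l = \frac{\left(-1\right) \left(6 + 5\right)}{3} = \frac{\left(-1\right) 11}{3} = \frac{1}{3} \left(-11\right) = - \frac{11}{3} \approx -3.6667$)
$n 8 l = 18 \cdot 8 \left(- \frac{11}{3}\right) = 144 \left(- \frac{11}{3}\right) = -528$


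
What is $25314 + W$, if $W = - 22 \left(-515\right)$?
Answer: $36644$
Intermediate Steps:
$W = 11330$ ($W = \left(-1\right) \left(-11330\right) = 11330$)
$25314 + W = 25314 + 11330 = 36644$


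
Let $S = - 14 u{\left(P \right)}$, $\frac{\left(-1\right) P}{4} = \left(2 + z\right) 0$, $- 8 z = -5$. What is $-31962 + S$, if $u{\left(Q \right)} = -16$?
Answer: $-31738$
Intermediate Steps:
$z = \frac{5}{8}$ ($z = \left(- \frac{1}{8}\right) \left(-5\right) = \frac{5}{8} \approx 0.625$)
$P = 0$ ($P = - 4 \left(2 + \frac{5}{8}\right) 0 = - 4 \cdot \frac{21}{8} \cdot 0 = \left(-4\right) 0 = 0$)
$S = 224$ ($S = \left(-14\right) \left(-16\right) = 224$)
$-31962 + S = -31962 + 224 = -31738$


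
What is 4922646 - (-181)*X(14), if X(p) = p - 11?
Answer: 4923189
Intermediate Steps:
X(p) = -11 + p
4922646 - (-181)*X(14) = 4922646 - (-181)*(-11 + 14) = 4922646 - (-181)*3 = 4922646 - 1*(-543) = 4922646 + 543 = 4923189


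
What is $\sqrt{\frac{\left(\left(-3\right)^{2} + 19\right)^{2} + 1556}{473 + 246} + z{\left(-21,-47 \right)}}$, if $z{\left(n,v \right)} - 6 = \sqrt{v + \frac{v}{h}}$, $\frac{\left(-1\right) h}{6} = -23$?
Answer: $\frac{\sqrt{91110799944 + 71340618 i \sqrt{901554}}}{99222} \approx 3.2239 + 1.0671 i$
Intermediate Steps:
$h = 138$ ($h = \left(-6\right) \left(-23\right) = 138$)
$z{\left(n,v \right)} = 6 + \frac{\sqrt{19182} \sqrt{v}}{138}$ ($z{\left(n,v \right)} = 6 + \sqrt{v + \frac{v}{138}} = 6 + \sqrt{\frac{139 v}{138}} = 6 + \frac{\sqrt{19182} \sqrt{v}}{138}$)
$\sqrt{\frac{\left(\left(-3\right)^{2} + 19\right)^{2} + 1556}{473 + 246} + z{\left(-21,-47 \right)}} = \sqrt{\frac{\left(\left(-3\right)^{2} + 19\right)^{2} + 1556}{473 + 246} + \left(6 + \frac{\sqrt{19182} \sqrt{-47}}{138}\right)} = \sqrt{\frac{\left(9 + 19\right)^{2} + 1556}{719} + \left(6 + \frac{\sqrt{19182} i \sqrt{47}}{138}\right)} = \sqrt{\left(28^{2} + 1556\right) \frac{1}{719} + \left(6 + \frac{i \sqrt{901554}}{138}\right)} = \sqrt{\left(784 + 1556\right) \frac{1}{719} + \left(6 + \frac{i \sqrt{901554}}{138}\right)} = \sqrt{2340 \cdot \frac{1}{719} + \left(6 + \frac{i \sqrt{901554}}{138}\right)} = \sqrt{\frac{2340}{719} + \left(6 + \frac{i \sqrt{901554}}{138}\right)} = \sqrt{\frac{6654}{719} + \frac{i \sqrt{901554}}{138}}$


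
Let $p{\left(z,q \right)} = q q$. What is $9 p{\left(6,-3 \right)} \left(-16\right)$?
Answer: $-1296$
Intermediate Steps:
$p{\left(z,q \right)} = q^{2}$
$9 p{\left(6,-3 \right)} \left(-16\right) = 9 \left(-3\right)^{2} \left(-16\right) = 9 \cdot 9 \left(-16\right) = 81 \left(-16\right) = -1296$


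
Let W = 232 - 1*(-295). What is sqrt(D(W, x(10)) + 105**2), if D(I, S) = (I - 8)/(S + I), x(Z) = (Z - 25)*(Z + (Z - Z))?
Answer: 4*sqrt(97947993)/377 ≈ 105.01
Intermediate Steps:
W = 527 (W = 232 + 295 = 527)
x(Z) = Z*(-25 + Z) (x(Z) = (-25 + Z)*(Z + 0) = (-25 + Z)*Z = Z*(-25 + Z))
D(I, S) = (-8 + I)/(I + S)
sqrt(D(W, x(10)) + 105**2) = sqrt((-8 + 527)/(527 + 10*(-25 + 10)) + 105**2) = sqrt(519/(527 + 10*(-15)) + 11025) = sqrt(519/(527 - 150) + 11025) = sqrt(519/377 + 11025) = sqrt(4156944/377) = 4*sqrt(97947993)/377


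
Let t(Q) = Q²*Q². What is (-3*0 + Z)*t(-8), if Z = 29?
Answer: 118784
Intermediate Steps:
t(Q) = Q⁴
(-3*0 + Z)*t(-8) = (-3*0 + 29)*(-8)⁴ = (0 + 29)*4096 = 29*4096 = 118784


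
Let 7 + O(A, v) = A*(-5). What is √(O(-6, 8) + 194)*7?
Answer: 7*√217 ≈ 103.12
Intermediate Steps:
O(A, v) = -7 - 5*A (O(A, v) = -7 + A*(-5) = -7 - 5*A)
√(O(-6, 8) + 194)*7 = √((-7 - 5*(-6)) + 194)*7 = √((-7 + 30) + 194)*7 = √(23 + 194)*7 = √217*7 = 7*√217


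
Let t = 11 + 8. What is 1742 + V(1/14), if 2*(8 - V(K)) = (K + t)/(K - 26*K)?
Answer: 87767/50 ≈ 1755.3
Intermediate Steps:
t = 19
V(K) = 8 + (19 + K)/(50*K) (V(K) = 8 - (K + 19)/(2*(K - 26*K)) = 8 - (19 + K)/(2*((-25*K))) = 8 - (19 + K)*(-1/(25*K))/2 = 8 - (-1)*(19 + K)/(50*K) = 8 + (19 + K)/(50*K))
1742 + V(1/14) = 1742 + (19 + 401/14)/(50*(1/14)) = 1742 + (19 + 401*(1/14))/(50*(1/14)) = 1742 + (1/50)*14*(19 + 401/14) = 1742 + (1/50)*14*(667/14) = 1742 + 667/50 = 87767/50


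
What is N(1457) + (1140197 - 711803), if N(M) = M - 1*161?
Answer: 429690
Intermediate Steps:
N(M) = -161 + M (N(M) = M - 161 = -161 + M)
N(1457) + (1140197 - 711803) = (-161 + 1457) + (1140197 - 711803) = 1296 + 428394 = 429690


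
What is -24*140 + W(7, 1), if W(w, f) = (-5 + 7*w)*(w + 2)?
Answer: -2964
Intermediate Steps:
W(w, f) = (-5 + 7*w)*(2 + w)
-24*140 + W(7, 1) = -24*140 + (-10 + 7*7² + 9*7) = -3360 + (-10 + 7*49 + 63) = -3360 + (-10 + 343 + 63) = -3360 + 396 = -2964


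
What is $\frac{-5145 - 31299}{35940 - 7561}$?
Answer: $- \frac{36444}{28379} \approx -1.2842$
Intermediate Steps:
$\frac{-5145 - 31299}{35940 - 7561} = - \frac{36444}{28379}$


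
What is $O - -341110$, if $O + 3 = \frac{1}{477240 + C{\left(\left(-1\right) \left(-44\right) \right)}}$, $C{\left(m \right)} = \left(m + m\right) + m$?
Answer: $\frac{162834930805}{477372} \approx 3.4111 \cdot 10^{5}$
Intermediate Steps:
$C{\left(m \right)} = 3 m$ ($C{\left(m \right)} = 2 m + m = 3 m$)
$O = - \frac{1432115}{477372}$ ($O = -3 + \frac{1}{477240 + 3 \left(\left(-1\right) \left(-44\right)\right)} = -3 + \frac{1}{477240 + 3 \cdot 44} = -3 + \frac{1}{477240 + 132} = -3 + \frac{1}{477372} = - \frac{1432115}{477372} \approx -3.0$)
$O - -341110 = - \frac{1432115}{477372} - -341110 = - \frac{1432115}{477372} + 341110 = \frac{162834930805}{477372}$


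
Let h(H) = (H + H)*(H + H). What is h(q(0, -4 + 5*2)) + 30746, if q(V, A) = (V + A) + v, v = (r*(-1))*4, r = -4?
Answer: 32682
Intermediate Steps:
v = 16 (v = -4*(-1)*4 = 4*4 = 16)
q(V, A) = 16 + A + V (q(V, A) = (V + A) + 16 = (A + V) + 16 = 16 + A + V)
h(H) = 4*H² (h(H) = (2*H)*(2*H) = 4*H²)
h(q(0, -4 + 5*2)) + 30746 = 4*(16 + (-4 + 5*2) + 0)² + 30746 = 4*(16 + (-4 + 10) + 0)² + 30746 = 4*(16 + 6 + 0)² + 30746 = 4*22² + 30746 = 4*484 + 30746 = 1936 + 30746 = 32682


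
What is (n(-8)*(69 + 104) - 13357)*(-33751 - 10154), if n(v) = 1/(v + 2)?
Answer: 1175410025/2 ≈ 5.8771e+8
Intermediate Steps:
n(v) = 1/(2 + v)
(n(-8)*(69 + 104) - 13357)*(-33751 - 10154) = ((69 + 104)/(2 - 8) - 13357)*(-33751 - 10154) = (173/(-6) - 13357)*(-43905) = (-⅙*173 - 13357)*(-43905) = (-173/6 - 13357)*(-43905) = -80315/6*(-43905) = 1175410025/2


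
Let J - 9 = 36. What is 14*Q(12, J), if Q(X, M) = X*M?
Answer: 7560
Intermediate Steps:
J = 45 (J = 9 + 36 = 45)
Q(X, M) = M*X
14*Q(12, J) = 14*(45*12) = 14*540 = 7560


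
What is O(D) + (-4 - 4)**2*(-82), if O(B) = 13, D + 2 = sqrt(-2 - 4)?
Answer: -5235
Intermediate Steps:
D = -2 + I*sqrt(6) (D = -2 + sqrt(-2 - 4) = -2 + sqrt(-6) = -2 + I*sqrt(6) ≈ -2.0 + 2.4495*I)
O(D) + (-4 - 4)**2*(-82) = 13 + (-4 - 4)**2*(-82) = 13 + (-8)**2*(-82) = 13 + 64*(-82) = 13 - 5248 = -5235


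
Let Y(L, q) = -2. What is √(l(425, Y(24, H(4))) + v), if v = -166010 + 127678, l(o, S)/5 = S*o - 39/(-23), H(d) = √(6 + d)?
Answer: 3*I*√2502377/23 ≈ 206.33*I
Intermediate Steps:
l(o, S) = 195/23 + 5*S*o (l(o, S) = 5*(S*o - 39/(-23)) = 5*(S*o - 39*(-1/23)) = 5*(S*o + 39/23) = 5*(39/23 + S*o) = 195/23 + 5*S*o)
v = -38332
√(l(425, Y(24, H(4))) + v) = √((195/23 + 5*(-2)*425) - 38332) = √((195/23 - 4250) - 38332) = √(-97555/23 - 38332) = √(-979191/23) = 3*I*√2502377/23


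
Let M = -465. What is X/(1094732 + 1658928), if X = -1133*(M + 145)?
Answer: 18128/137683 ≈ 0.13166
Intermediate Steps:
X = 362560 (X = -1133*(-465 + 145) = -1133*(-320) = 362560)
X/(1094732 + 1658928) = 362560/(1094732 + 1658928) = 362560/2753660 = 362560*(1/2753660) = 18128/137683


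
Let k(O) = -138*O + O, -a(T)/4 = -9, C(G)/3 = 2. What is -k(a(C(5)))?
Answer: 4932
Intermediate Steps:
C(G) = 6 (C(G) = 3*2 = 6)
a(T) = 36 (a(T) = -4*(-9) = 36)
k(O) = -137*O
-k(a(C(5))) = -(-137)*36 = -1*(-4932) = 4932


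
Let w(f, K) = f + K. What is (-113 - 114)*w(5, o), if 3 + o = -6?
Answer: 908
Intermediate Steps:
o = -9 (o = -3 - 6 = -9)
w(f, K) = K + f
(-113 - 114)*w(5, o) = (-113 - 114)*(-9 + 5) = -227*(-4) = 908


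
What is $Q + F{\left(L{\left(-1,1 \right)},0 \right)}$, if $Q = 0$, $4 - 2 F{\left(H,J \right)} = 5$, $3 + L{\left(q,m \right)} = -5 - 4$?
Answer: $- \frac{1}{2} \approx -0.5$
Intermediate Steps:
$L{\left(q,m \right)} = -12$ ($L{\left(q,m \right)} = -3 - 9 = -12$)
$F{\left(H,J \right)} = - \frac{1}{2}$ ($F{\left(H,J \right)} = 2 - \frac{5}{2} = - \frac{1}{2}$)
$Q + F{\left(L{\left(-1,1 \right)},0 \right)} = 0 - \frac{1}{2} = - \frac{1}{2}$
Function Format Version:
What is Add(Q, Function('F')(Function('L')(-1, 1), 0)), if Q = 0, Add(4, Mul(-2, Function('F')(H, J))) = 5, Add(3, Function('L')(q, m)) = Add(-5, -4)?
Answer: Rational(-1, 2) ≈ -0.50000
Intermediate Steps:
Function('L')(q, m) = -12 (Function('L')(q, m) = Add(-3, Add(-5, -4)) = Add(-3, -9) = -12)
Function('F')(H, J) = Rational(-1, 2) (Function('F')(H, J) = Add(2, Mul(Rational(-1, 2), 5)) = Add(2, Rational(-5, 2)) = Rational(-1, 2))
Add(Q, Function('F')(Function('L')(-1, 1), 0)) = Add(0, Rational(-1, 2)) = Rational(-1, 2)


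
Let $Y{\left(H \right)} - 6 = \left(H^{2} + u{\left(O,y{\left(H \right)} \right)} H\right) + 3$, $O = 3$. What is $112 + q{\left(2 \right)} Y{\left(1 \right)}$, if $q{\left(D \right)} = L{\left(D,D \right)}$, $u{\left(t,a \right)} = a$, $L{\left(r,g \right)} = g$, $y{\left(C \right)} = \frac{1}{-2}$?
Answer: $131$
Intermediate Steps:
$y{\left(C \right)} = - \frac{1}{2}$
$q{\left(D \right)} = D$
$Y{\left(H \right)} = 9 + H^{2} - \frac{H}{2}$ ($Y{\left(H \right)} = 6 + \left(\left(H^{2} - \frac{H}{2}\right) + 3\right) = 6 + \left(3 + H^{2} - \frac{H}{2}\right) = 9 + H^{2} - \frac{H}{2}$)
$112 + q{\left(2 \right)} Y{\left(1 \right)} = 112 + 2 \left(9 + 1^{2} - \frac{1}{2}\right) = 112 + 2 \left(9 + 1 - \frac{1}{2}\right) = 112 + 2 \cdot \frac{19}{2} = 112 + 19 = 131$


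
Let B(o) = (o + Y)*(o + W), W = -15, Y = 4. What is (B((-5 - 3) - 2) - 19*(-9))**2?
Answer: 103041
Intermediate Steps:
B(o) = (-15 + o)*(4 + o) (B(o) = (o + 4)*(o - 15) = (4 + o)*(-15 + o) = (-15 + o)*(4 + o))
(B((-5 - 3) - 2) - 19*(-9))**2 = ((-60 + ((-5 - 3) - 2)**2 - 11*((-5 - 3) - 2)) - 19*(-9))**2 = ((-60 + (-8 - 2)**2 - 11*(-8 - 2)) + 171)**2 = ((-60 + (-10)**2 - 11*(-10)) + 171)**2 = ((-60 + 100 + 110) + 171)**2 = (150 + 171)**2 = 321**2 = 103041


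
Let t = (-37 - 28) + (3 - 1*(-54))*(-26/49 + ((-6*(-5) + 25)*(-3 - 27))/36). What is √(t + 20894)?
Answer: √3564506/14 ≈ 134.86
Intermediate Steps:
t = -265359/98 (t = -65 + (3 + 54)*(-26*1/49 + ((30 + 25)*(-30))*(1/36)) = -65 + 57*(-26/49 + (55*(-30))*(1/36)) = -65 + 57*(-26/49 - 1650*1/36) = -65 + 57*(-26/49 - 275/6) = -65 + 57*(-13631/294) = -65 - 258989/98 = -265359/98 ≈ -2707.7)
√(t + 20894) = √(-265359/98 + 20894) = √(1782253/98) = √3564506/14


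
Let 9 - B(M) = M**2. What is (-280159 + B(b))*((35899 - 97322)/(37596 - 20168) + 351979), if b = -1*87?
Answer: -1764934115398491/17428 ≈ -1.0127e+11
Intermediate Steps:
b = -87
B(M) = 9 - M**2
(-280159 + B(b))*((35899 - 97322)/(37596 - 20168) + 351979) = (-280159 + (9 - 1*(-87)**2))*((35899 - 97322)/(37596 - 20168) + 351979) = (-280159 + (9 - 1*7569))*(-61423/17428 + 351979) = (-280159 + (9 - 7569))*(-61423*1/17428 + 351979) = (-280159 - 7560)*(-61423/17428 + 351979) = -287719*6134228589/17428 = -1764934115398491/17428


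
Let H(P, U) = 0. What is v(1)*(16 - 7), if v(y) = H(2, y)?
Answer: 0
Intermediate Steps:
v(y) = 0
v(1)*(16 - 7) = 0*(16 - 7) = 0*9 = 0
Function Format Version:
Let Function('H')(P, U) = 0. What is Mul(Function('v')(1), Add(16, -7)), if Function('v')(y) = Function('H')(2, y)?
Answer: 0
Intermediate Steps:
Function('v')(y) = 0
Mul(Function('v')(1), Add(16, -7)) = Mul(0, Add(16, -7)) = Mul(0, 9) = 0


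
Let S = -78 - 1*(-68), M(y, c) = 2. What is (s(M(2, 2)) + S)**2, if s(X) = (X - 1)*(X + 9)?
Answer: 1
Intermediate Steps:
s(X) = (-1 + X)*(9 + X)
S = -10 (S = -78 + 68 = -10)
(s(M(2, 2)) + S)**2 = ((-9 + 2**2 + 8*2) - 10)**2 = ((-9 + 4 + 16) - 10)**2 = (11 - 10)**2 = 1**2 = 1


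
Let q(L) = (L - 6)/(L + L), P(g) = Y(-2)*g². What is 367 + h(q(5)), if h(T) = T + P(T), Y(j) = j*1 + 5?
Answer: 36693/100 ≈ 366.93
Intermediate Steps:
Y(j) = 5 + j (Y(j) = j + 5 = 5 + j)
P(g) = 3*g² (P(g) = (5 - 2)*g² = 3*g²)
q(L) = (-6 + L)/(2*L) (q(L) = (-6 + L)/((2*L)) = (-6 + L)*(1/(2*L)) = (-6 + L)/(2*L))
h(T) = T + 3*T²
367 + h(q(5)) = 367 + ((½)*(-6 + 5)/5)*(1 + 3*((½)*(-6 + 5)/5)) = 367 + ((½)*(⅕)*(-1))*(1 + 3*((½)*(⅕)*(-1))) = 367 - (1 + 3*(-⅒))/10 = 367 - (1 - 3/10)/10 = 367 - ⅒*7/10 = 367 - 7/100 = 36693/100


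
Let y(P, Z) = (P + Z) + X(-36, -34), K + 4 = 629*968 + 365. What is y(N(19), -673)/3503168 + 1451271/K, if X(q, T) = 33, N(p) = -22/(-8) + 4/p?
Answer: 386358009600433/162202661810944 ≈ 2.3819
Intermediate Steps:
N(p) = 11/4 + 4/p (N(p) = -22*(-⅛) + 4/p = 11/4 + 4/p)
K = 609233 (K = -4 + (629*968 + 365) = -4 + (608872 + 365) = -4 + 609237 = 609233)
y(P, Z) = 33 + P + Z (y(P, Z) = (P + Z) + 33 = 33 + P + Z)
y(N(19), -673)/3503168 + 1451271/K = (33 + (11/4 + 4/19) - 673)/3503168 + 1451271/609233 = (33 + (11/4 + 4*(1/19)) - 673)*(1/3503168) + 1451271*(1/609233) = (33 + (11/4 + 4/19) - 673)*(1/3503168) + 1451271/609233 = (33 + 225/76 - 673)*(1/3503168) + 1451271/609233 = -48415/76*1/3503168 + 1451271/609233 = -48415/266240768 + 1451271/609233 = 386358009600433/162202661810944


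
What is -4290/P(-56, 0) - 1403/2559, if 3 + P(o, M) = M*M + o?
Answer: 10895333/150981 ≈ 72.164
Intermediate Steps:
P(o, M) = -3 + o + M² (P(o, M) = -3 + (M*M + o) = -3 + (M² + o) = -3 + (o + M²) = -3 + o + M²)
-4290/P(-56, 0) - 1403/2559 = -4290/(-3 - 56 + 0²) - 1403/2559 = -4290/(-3 - 56 + 0) - 1403*1/2559 = -4290/(-59) - 1403/2559 = -4290*(-1/59) - 1403/2559 = 4290/59 - 1403/2559 = 10895333/150981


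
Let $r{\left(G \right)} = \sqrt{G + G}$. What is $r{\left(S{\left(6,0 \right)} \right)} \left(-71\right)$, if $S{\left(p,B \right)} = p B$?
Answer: $0$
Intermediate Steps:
$S{\left(p,B \right)} = B p$
$r{\left(G \right)} = \sqrt{2} \sqrt{G}$ ($r{\left(G \right)} = \sqrt{2 G} = \sqrt{2} \sqrt{G}$)
$r{\left(S{\left(6,0 \right)} \right)} \left(-71\right) = \sqrt{2} \sqrt{0 \cdot 6} \left(-71\right) = \sqrt{2} \sqrt{0} \left(-71\right) = \sqrt{2} \cdot 0 \left(-71\right) = 0 \left(-71\right) = 0$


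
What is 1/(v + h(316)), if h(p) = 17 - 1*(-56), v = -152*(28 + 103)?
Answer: -1/19839 ≈ -5.0406e-5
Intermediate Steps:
v = -19912 (v = -152*131 = -19912)
h(p) = 73 (h(p) = 17 + 56 = 73)
1/(v + h(316)) = 1/(-19912 + 73) = 1/(-19839) = -1/19839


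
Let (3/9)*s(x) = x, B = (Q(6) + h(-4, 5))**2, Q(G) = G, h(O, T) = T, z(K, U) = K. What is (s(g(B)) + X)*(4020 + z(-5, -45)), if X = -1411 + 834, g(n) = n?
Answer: -859210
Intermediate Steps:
B = 121 (B = (6 + 5)**2 = 11**2 = 121)
s(x) = 3*x
X = -577
(s(g(B)) + X)*(4020 + z(-5, -45)) = (3*121 - 577)*(4020 - 5) = (363 - 577)*4015 = -214*4015 = -859210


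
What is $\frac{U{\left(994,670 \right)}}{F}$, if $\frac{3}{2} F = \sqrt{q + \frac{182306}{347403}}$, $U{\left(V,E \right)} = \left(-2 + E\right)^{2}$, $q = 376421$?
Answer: $\frac{669336 \sqrt{45429878834931507}}{130769966969} \approx 1091.0$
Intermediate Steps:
$F = \frac{2 \sqrt{45429878834931507}}{1042209}$ ($F = \frac{2 \sqrt{376421 + \frac{182306}{347403}}}{3} = \frac{2 \sqrt{\frac{130769966969}{347403}}}{3} = \frac{2 \frac{\sqrt{45429878834931507}}{347403}}{3} = \frac{2 \sqrt{45429878834931507}}{1042209} \approx 409.02$)
$\frac{U{\left(994,670 \right)}}{F} = \frac{\left(-2 + 670\right)^{2}}{\frac{2}{1042209} \sqrt{45429878834931507}} = 668^{2} \frac{3 \sqrt{45429878834931507}}{261539933938} = 446224 \frac{3 \sqrt{45429878834931507}}{261539933938} = \frac{669336 \sqrt{45429878834931507}}{130769966969}$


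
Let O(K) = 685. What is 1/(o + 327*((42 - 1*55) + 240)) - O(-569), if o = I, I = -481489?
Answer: -278973101/407260 ≈ -685.00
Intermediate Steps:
o = -481489
1/(o + 327*((42 - 1*55) + 240)) - O(-569) = 1/(-481489 + 327*((42 - 1*55) + 240)) - 1*685 = 1/(-481489 + 327*((42 - 55) + 240)) - 685 = 1/(-481489 + 327*(-13 + 240)) - 685 = 1/(-481489 + 327*227) - 685 = 1/(-481489 + 74229) - 685 = 1/(-407260) - 685 = -1/407260 - 685 = -278973101/407260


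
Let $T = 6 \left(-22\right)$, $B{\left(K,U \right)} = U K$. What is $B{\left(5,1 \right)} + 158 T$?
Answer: $-20851$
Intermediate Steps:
$B{\left(K,U \right)} = K U$
$T = -132$
$B{\left(5,1 \right)} + 158 T = 5 \cdot 1 + 158 \left(-132\right) = 5 - 20856 = -20851$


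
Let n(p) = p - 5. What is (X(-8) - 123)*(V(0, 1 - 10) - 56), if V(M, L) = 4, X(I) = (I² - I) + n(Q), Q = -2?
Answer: 3016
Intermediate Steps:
n(p) = -5 + p
X(I) = -7 + I² - I (X(I) = (I² - I) + (-5 - 2) = (I² - I) - 7 = -7 + I² - I)
(X(-8) - 123)*(V(0, 1 - 10) - 56) = ((-7 + (-8)² - 1*(-8)) - 123)*(4 - 56) = ((-7 + 64 + 8) - 123)*(-52) = (65 - 123)*(-52) = -58*(-52) = 3016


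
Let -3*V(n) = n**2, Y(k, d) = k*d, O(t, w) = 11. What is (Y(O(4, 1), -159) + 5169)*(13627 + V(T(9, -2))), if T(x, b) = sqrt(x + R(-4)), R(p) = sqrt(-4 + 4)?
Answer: 46594080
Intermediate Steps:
R(p) = 0 (R(p) = sqrt(0) = 0)
Y(k, d) = d*k
T(x, b) = sqrt(x) (T(x, b) = sqrt(x + 0) = sqrt(x))
V(n) = -n**2/3
(Y(O(4, 1), -159) + 5169)*(13627 + V(T(9, -2))) = (-159*11 + 5169)*(13627 - (sqrt(9))**2/3) = (-1749 + 5169)*(13627 - 1/3*3**2) = 3420*(13627 - 1/3*9) = 3420*(13627 - 3) = 3420*13624 = 46594080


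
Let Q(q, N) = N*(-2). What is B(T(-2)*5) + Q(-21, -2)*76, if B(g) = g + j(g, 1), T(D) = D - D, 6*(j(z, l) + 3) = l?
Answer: 1807/6 ≈ 301.17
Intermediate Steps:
j(z, l) = -3 + l/6
T(D) = 0
Q(q, N) = -2*N
B(g) = -17/6 + g (B(g) = g + (-3 + (1/6)*1) = g + (-3 + 1/6) = g - 17/6 = -17/6 + g)
B(T(-2)*5) + Q(-21, -2)*76 = (-17/6 + 0*5) - 2*(-2)*76 = (-17/6 + 0) + 4*76 = -17/6 + 304 = 1807/6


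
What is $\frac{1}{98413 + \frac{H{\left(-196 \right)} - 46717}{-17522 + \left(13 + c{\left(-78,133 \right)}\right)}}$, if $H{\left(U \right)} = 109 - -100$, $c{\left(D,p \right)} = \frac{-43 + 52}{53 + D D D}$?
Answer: $\frac{188818250}{18582671982693} \approx 1.0161 \cdot 10^{-5}$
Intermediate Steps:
$c{\left(D,p \right)} = \frac{9}{53 + D^{3}}$ ($c{\left(D,p \right)} = \frac{9}{53 + D^{2} D} = \frac{9}{53 + D^{3}}$)
$H{\left(U \right)} = 209$ ($H{\left(U \right)} = 109 + 100 = 209$)
$\frac{1}{98413 + \frac{H{\left(-196 \right)} - 46717}{-17522 + \left(13 + c{\left(-78,133 \right)}\right)}} = \frac{1}{98413 + \frac{209 - 46717}{-17522 + \left(13 + \frac{9}{53 + \left(-78\right)^{3}}\right)}} = \frac{1}{98413 - \frac{46508}{-17522 + \left(13 + \frac{9}{53 - 474552}\right)}} = \frac{1}{98413 - \frac{46508}{-17522 + \left(13 + \frac{9}{-474499}\right)}} = \frac{1}{98413 - \frac{46508}{-17522 + \left(13 + 9 \left(- \frac{1}{474499}\right)\right)}} = \frac{1}{98413 - \frac{46508}{-17522 + \left(13 - \frac{9}{474499}\right)}} = \frac{1}{98413 - \frac{46508}{-17522 + \frac{6168478}{474499}}} = \frac{1}{98413 - \frac{46508}{- \frac{8308003000}{474499}}} = \frac{1}{98413 - - \frac{501545443}{188818250}} = \frac{1}{98413 + \frac{501545443}{188818250}} = \frac{1}{\frac{18582671982693}{188818250}} = \frac{188818250}{18582671982693}$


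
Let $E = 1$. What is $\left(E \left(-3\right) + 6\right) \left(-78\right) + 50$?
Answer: $-184$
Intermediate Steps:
$\left(E \left(-3\right) + 6\right) \left(-78\right) + 50 = \left(1 \left(-3\right) + 6\right) \left(-78\right) + 50 = \left(-3 + 6\right) \left(-78\right) + 50 = 3 \left(-78\right) + 50 = -234 + 50 = -184$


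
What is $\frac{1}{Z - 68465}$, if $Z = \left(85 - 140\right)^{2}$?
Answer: $- \frac{1}{65440} \approx -1.5281 \cdot 10^{-5}$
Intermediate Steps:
$Z = 3025$ ($Z = \left(-55\right)^{2} = 3025$)
$\frac{1}{Z - 68465} = \frac{1}{3025 - 68465} = \frac{1}{-65440} = - \frac{1}{65440}$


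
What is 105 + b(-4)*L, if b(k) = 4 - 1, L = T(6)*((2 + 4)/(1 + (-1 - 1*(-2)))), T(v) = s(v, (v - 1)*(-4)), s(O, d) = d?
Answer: -75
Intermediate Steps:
T(v) = 4 - 4*v (T(v) = (v - 1)*(-4) = (-1 + v)*(-4) = 4 - 4*v)
L = -60 (L = (4 - 4*6)*((2 + 4)/(1 + (-1 - 1*(-2)))) = (4 - 24)*(6/(1 + (-1 + 2))) = -120/(1 + 1) = -120/2 = -20*3 = -60)
b(k) = 3
105 + b(-4)*L = 105 + 3*(-60) = 105 - 180 = -75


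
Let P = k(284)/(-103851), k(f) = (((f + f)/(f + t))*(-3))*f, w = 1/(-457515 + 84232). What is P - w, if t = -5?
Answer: 60224685439/3605220593469 ≈ 0.016705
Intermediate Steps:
w = -1/373283 (w = 1/(-373283) = -1/373283 ≈ -2.6789e-6)
k(f) = -6*f**2/(-5 + f) (k(f) = (((f + f)/(f - 5))*(-3))*f = (((2*f)/(-5 + f))*(-3))*f = ((2*f/(-5 + f))*(-3))*f = (-6*f/(-5 + f))*f = -6*f**2/(-5 + f))
P = 161312/9658143 (P = -6*284**2/(-5 + 284)/(-103851) = -6*80656/279*(-1/103851) = -6*80656*1/279*(-1/103851) = -161312/93*(-1/103851) = 161312/9658143 ≈ 0.016702)
P - w = 161312/9658143 - 1*(-1/373283) = 161312/9658143 + 1/373283 = 60224685439/3605220593469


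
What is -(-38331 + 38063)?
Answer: 268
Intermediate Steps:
-(-38331 + 38063) = -1*(-268) = 268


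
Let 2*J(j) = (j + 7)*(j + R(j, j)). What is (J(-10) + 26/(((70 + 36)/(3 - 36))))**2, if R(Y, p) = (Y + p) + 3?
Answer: 11799225/11236 ≈ 1050.1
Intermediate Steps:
R(Y, p) = 3 + Y + p
J(j) = (3 + 3*j)*(7 + j)/2 (J(j) = ((j + 7)*(j + (3 + j + j)))/2 = ((7 + j)*(j + (3 + 2*j)))/2 = ((7 + j)*(3 + 3*j))/2 = ((3 + 3*j)*(7 + j))/2 = (3 + 3*j)*(7 + j)/2)
(J(-10) + 26/(((70 + 36)/(3 - 36))))**2 = ((21/2 + 12*(-10) + (3/2)*(-10)**2) + 26/(((70 + 36)/(3 - 36))))**2 = ((21/2 - 120 + (3/2)*100) + 26/((106/(-33))))**2 = ((21/2 - 120 + 150) + 26/((106*(-1/33))))**2 = (81/2 + 26/(-106/33))**2 = (81/2 + 26*(-33/106))**2 = (81/2 - 429/53)**2 = (3435/106)**2 = 11799225/11236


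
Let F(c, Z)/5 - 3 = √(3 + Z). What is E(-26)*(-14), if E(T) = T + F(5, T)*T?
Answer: 5824 + 1820*I*√23 ≈ 5824.0 + 8728.4*I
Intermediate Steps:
F(c, Z) = 15 + 5*√(3 + Z)
E(T) = T + T*(15 + 5*√(3 + T)) (E(T) = T + (15 + 5*√(3 + T))*T = T + T*(15 + 5*√(3 + T)))
E(-26)*(-14) = -26*(16 + 5*√(3 - 26))*(-14) = -26*(16 + 5*√(-23))*(-14) = -26*(16 + 5*(I*√23))*(-14) = -26*(16 + 5*I*√23)*(-14) = (-416 - 130*I*√23)*(-14) = 5824 + 1820*I*√23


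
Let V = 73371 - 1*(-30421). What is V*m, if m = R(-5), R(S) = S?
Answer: -518960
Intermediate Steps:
m = -5
V = 103792 (V = 73371 + 30421 = 103792)
V*m = 103792*(-5) = -518960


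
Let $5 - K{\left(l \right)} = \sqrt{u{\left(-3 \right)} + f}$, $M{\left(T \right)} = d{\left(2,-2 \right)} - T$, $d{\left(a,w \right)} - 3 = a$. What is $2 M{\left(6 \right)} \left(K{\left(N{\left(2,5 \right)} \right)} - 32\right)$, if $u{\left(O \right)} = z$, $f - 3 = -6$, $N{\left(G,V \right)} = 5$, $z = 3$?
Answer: $54$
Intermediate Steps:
$f = -3$ ($f = 3 - 6 = -3$)
$u{\left(O \right)} = 3$
$d{\left(a,w \right)} = 3 + a$
$M{\left(T \right)} = 5 - T$ ($M{\left(T \right)} = \left(3 + 2\right) - T = 5 - T$)
$K{\left(l \right)} = 5$ ($K{\left(l \right)} = 5 - \sqrt{3 - 3} = 5 - \sqrt{0} = 5 - 0 = 5 + 0 = 5$)
$2 M{\left(6 \right)} \left(K{\left(N{\left(2,5 \right)} \right)} - 32\right) = 2 \left(5 - 6\right) \left(5 - 32\right) = 2 \left(5 - 6\right) \left(-27\right) = 2 \left(-1\right) \left(-27\right) = \left(-2\right) \left(-27\right) = 54$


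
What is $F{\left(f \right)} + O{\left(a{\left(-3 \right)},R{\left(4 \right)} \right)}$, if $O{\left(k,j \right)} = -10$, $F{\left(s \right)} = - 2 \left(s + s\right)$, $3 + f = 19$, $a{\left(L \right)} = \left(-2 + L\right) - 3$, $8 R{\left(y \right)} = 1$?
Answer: $-74$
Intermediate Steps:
$R{\left(y \right)} = \frac{1}{8}$ ($R{\left(y \right)} = \frac{1}{8} \cdot 1 = \frac{1}{8}$)
$a{\left(L \right)} = -5 + L$
$f = 16$ ($f = -3 + 19 = 16$)
$F{\left(s \right)} = - 4 s$ ($F{\left(s \right)} = - 2 \cdot 2 s = - 4 s$)
$F{\left(f \right)} + O{\left(a{\left(-3 \right)},R{\left(4 \right)} \right)} = \left(-4\right) 16 - 10 = -64 - 10 = -74$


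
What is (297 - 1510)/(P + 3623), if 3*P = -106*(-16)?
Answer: -3639/12565 ≈ -0.28961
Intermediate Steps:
P = 1696/3 (P = (-106*(-16))/3 = (⅓)*1696 = 1696/3 ≈ 565.33)
(297 - 1510)/(P + 3623) = (297 - 1510)/(1696/3 + 3623) = -1213/12565/3 = -1213*3/12565 = -3639/12565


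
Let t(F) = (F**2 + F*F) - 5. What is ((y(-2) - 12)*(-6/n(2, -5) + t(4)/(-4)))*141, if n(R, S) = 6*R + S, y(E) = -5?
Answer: 510561/28 ≈ 18234.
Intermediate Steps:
n(R, S) = S + 6*R
t(F) = -5 + 2*F**2 (t(F) = (F**2 + F**2) - 5 = 2*F**2 - 5 = -5 + 2*F**2)
((y(-2) - 12)*(-6/n(2, -5) + t(4)/(-4)))*141 = ((-5 - 12)*(-6/(-5 + 6*2) + (-5 + 2*4**2)/(-4)))*141 = -17*(-6/(-5 + 12) + (-5 + 2*16)*(-1/4))*141 = -17*(-6/7 + (-5 + 32)*(-1/4))*141 = -17*(-6*1/7 + 27*(-1/4))*141 = -17*(-6/7 - 27/4)*141 = -17*(-213/28)*141 = (3621/28)*141 = 510561/28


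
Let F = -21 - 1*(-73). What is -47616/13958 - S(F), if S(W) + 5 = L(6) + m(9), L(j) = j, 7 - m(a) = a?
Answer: -16829/6979 ≈ -2.4114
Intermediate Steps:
m(a) = 7 - a
F = 52 (F = -21 + 73 = 52)
S(W) = -1 (S(W) = -5 + (6 + (7 - 1*9)) = -5 + (6 + (7 - 9)) = -5 + (6 - 2) = -5 + 4 = -1)
-47616/13958 - S(F) = -47616/13958 - 1*(-1) = -47616*1/13958 + 1 = -23808/6979 + 1 = -16829/6979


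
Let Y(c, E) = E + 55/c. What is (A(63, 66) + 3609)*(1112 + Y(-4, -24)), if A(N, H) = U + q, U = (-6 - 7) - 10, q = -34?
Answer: 3815736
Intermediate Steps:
U = -23 (U = -13 - 10 = -23)
A(N, H) = -57 (A(N, H) = -23 - 34 = -57)
(A(63, 66) + 3609)*(1112 + Y(-4, -24)) = (-57 + 3609)*(1112 + (-24 + 55/(-4))) = 3552*(1112 + (-24 + 55*(-1/4))) = 3552*(1112 + (-24 - 55/4)) = 3552*(1112 - 151/4) = 3552*(4297/4) = 3815736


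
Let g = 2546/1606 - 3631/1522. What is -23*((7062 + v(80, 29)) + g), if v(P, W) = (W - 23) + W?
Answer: -199472880045/1222166 ≈ -1.6321e+5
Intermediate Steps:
g = -978187/1222166 (g = 2546*(1/1606) - 3631*1/1522 = 1273/803 - 3631/1522 = -978187/1222166 ≈ -0.80037)
v(P, W) = -23 + 2*W (v(P, W) = (-23 + W) + W = -23 + 2*W)
-23*((7062 + v(80, 29)) + g) = -23*((7062 + (-23 + 2*29)) - 978187/1222166) = -23*((7062 + (-23 + 58)) - 978187/1222166) = -23*((7062 + 35) - 978187/1222166) = -23*(7097 - 978187/1222166) = -23*8672733915/1222166 = -199472880045/1222166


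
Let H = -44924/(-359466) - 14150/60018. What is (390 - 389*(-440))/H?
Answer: -102808153696150/66394313 ≈ -1.5484e+6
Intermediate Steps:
H = -66394313/599289733 (H = -44924*(-1/359466) - 14150*1/60018 = 22462/179733 - 7075/30009 = -66394313/599289733 ≈ -0.11079)
(390 - 389*(-440))/H = (390 - 389*(-440))/(-66394313/599289733) = (390 + 171160)*(-599289733/66394313) = 171550*(-599289733/66394313) = -102808153696150/66394313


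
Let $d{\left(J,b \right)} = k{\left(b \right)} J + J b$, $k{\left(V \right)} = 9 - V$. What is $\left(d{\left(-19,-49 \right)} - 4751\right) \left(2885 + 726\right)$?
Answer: $-17773342$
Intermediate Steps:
$d{\left(J,b \right)} = J b + J \left(9 - b\right)$ ($d{\left(J,b \right)} = \left(9 - b\right) J + J b = J \left(9 - b\right) + J b = J b + J \left(9 - b\right)$)
$\left(d{\left(-19,-49 \right)} - 4751\right) \left(2885 + 726\right) = \left(9 \left(-19\right) - 4751\right) \left(2885 + 726\right) = \left(-171 - 4751\right) 3611 = \left(-4922\right) 3611 = -17773342$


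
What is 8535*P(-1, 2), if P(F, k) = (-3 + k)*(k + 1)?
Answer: -25605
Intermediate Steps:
P(F, k) = (1 + k)*(-3 + k) (P(F, k) = (-3 + k)*(1 + k) = (1 + k)*(-3 + k))
8535*P(-1, 2) = 8535*(-3 + 2**2 - 2*2) = 8535*(-3 + 4 - 4) = 8535*(-3) = -25605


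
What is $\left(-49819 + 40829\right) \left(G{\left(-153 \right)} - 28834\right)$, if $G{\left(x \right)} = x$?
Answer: $260593130$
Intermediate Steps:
$\left(-49819 + 40829\right) \left(G{\left(-153 \right)} - 28834\right) = \left(-49819 + 40829\right) \left(-153 - 28834\right) = \left(-8990\right) \left(-28987\right) = 260593130$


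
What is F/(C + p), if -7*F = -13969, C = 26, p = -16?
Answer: 13969/70 ≈ 199.56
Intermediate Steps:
F = 13969/7 (F = -⅐*(-13969) = 13969/7 ≈ 1995.6)
F/(C + p) = 13969/(7*(26 - 16)) = (13969/7)/10 = (13969/7)*(⅒) = 13969/70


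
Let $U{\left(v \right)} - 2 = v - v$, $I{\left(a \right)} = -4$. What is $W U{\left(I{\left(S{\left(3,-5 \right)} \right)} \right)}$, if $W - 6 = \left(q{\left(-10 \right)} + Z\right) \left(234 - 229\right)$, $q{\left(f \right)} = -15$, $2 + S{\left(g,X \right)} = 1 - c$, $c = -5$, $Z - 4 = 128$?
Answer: $1182$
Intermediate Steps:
$Z = 132$ ($Z = 4 + 128 = 132$)
$S{\left(g,X \right)} = 4$ ($S{\left(g,X \right)} = -2 + \left(1 - -5\right) = -2 + \left(1 + 5\right) = -2 + 6 = 4$)
$U{\left(v \right)} = 2$ ($U{\left(v \right)} = 2 + \left(v - v\right) = 2 + 0 = 2$)
$W = 591$ ($W = 6 + \left(-15 + 132\right) \left(234 - 229\right) = 6 + 117 \cdot 5 = 6 + 585 = 591$)
$W U{\left(I{\left(S{\left(3,-5 \right)} \right)} \right)} = 591 \cdot 2 = 1182$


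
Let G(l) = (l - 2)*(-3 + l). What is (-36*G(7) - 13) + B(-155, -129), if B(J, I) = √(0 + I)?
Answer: -733 + I*√129 ≈ -733.0 + 11.358*I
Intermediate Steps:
B(J, I) = √I
G(l) = (-3 + l)*(-2 + l) (G(l) = (-2 + l)*(-3 + l) = (-3 + l)*(-2 + l))
(-36*G(7) - 13) + B(-155, -129) = (-36*(6 + 7² - 5*7) - 13) + √(-129) = (-36*(6 + 49 - 35) - 13) + I*√129 = (-36*20 - 13) + I*√129 = (-720 - 13) + I*√129 = -733 + I*√129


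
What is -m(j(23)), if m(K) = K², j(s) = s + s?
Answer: -2116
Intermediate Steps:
j(s) = 2*s
-m(j(23)) = -(2*23)² = -1*46² = -1*2116 = -2116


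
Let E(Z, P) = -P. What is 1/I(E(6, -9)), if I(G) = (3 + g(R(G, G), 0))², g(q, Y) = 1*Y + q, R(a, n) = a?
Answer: 1/144 ≈ 0.0069444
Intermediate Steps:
g(q, Y) = Y + q
I(G) = (3 + G)² (I(G) = (3 + (0 + G))² = (3 + G)²)
1/I(E(6, -9)) = 1/((3 - 1*(-9))²) = 1/((3 + 9)²) = 1/(12²) = 1/144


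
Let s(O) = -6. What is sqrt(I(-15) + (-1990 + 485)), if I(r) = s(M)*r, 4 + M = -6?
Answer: I*sqrt(1415) ≈ 37.616*I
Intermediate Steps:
M = -10 (M = -4 - 6 = -10)
I(r) = -6*r
sqrt(I(-15) + (-1990 + 485)) = sqrt(-6*(-15) + (-1990 + 485)) = sqrt(90 - 1505) = sqrt(-1415) = I*sqrt(1415)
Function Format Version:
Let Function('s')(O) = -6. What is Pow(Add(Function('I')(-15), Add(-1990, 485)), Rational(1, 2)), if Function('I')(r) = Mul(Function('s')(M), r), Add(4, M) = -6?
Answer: Mul(I, Pow(1415, Rational(1, 2))) ≈ Mul(37.616, I)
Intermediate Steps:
M = -10 (M = Add(-4, -6) = -10)
Function('I')(r) = Mul(-6, r)
Pow(Add(Function('I')(-15), Add(-1990, 485)), Rational(1, 2)) = Pow(Add(Mul(-6, -15), Add(-1990, 485)), Rational(1, 2)) = Pow(Add(90, -1505), Rational(1, 2)) = Pow(-1415, Rational(1, 2)) = Mul(I, Pow(1415, Rational(1, 2)))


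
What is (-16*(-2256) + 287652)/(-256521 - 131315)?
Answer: -80937/96959 ≈ -0.83475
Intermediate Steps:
(-16*(-2256) + 287652)/(-256521 - 131315) = (36096 + 287652)/(-387836) = 323748*(-1/387836) = -80937/96959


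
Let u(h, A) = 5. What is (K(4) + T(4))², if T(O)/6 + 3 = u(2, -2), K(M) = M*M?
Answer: 784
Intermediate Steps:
K(M) = M²
T(O) = 12 (T(O) = -18 + 6*5 = -18 + 30 = 12)
(K(4) + T(4))² = (4² + 12)² = (16 + 12)² = 28² = 784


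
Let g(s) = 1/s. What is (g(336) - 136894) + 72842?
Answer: -21521471/336 ≈ -64052.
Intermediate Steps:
(g(336) - 136894) + 72842 = (1/336 - 136894) + 72842 = -45996383/336 + 72842 = -21521471/336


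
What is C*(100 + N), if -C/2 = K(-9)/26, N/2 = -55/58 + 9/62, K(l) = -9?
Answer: 796104/11687 ≈ 68.119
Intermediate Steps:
N = -1444/899 (N = 2*(-55/58 + 9/62) = 2*(-722/899) = -1444/899 ≈ -1.6062)
C = 9/13 (C = -(-18)/26 = -2*(-9/26) = 9/13 ≈ 0.69231)
C*(100 + N) = 9*(100 - 1444/899)/13 = (9/13)*(88456/899) = 796104/11687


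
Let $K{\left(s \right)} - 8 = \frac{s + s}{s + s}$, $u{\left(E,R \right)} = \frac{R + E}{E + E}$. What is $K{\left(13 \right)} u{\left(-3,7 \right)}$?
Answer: $-6$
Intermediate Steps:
$u{\left(E,R \right)} = \frac{E + R}{2 E}$
$K{\left(s \right)} = 9$ ($K{\left(s \right)} = 8 + \frac{s + s}{s + s} = 8 + \frac{2 s}{2 s} = 8 + 2 s \frac{1}{2 s} = 8 + 1 = 9$)
$K{\left(13 \right)} u{\left(-3,7 \right)} = 9 \frac{-3 + 7}{2 \left(-3\right)} = 9 \cdot \frac{1}{2} \left(- \frac{1}{3}\right) 4 = 9 \left(- \frac{2}{3}\right) = -6$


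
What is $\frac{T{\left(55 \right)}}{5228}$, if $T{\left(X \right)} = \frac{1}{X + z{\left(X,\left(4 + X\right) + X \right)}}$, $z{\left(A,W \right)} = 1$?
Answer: $\frac{1}{292768} \approx 3.4157 \cdot 10^{-6}$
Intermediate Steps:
$T{\left(X \right)} = \frac{1}{1 + X}$ ($T{\left(X \right)} = \frac{1}{X + 1} = \frac{1}{1 + X}$)
$\frac{T{\left(55 \right)}}{5228} = \frac{1}{\left(1 + 55\right) 5228} = \frac{1}{56} \cdot \frac{1}{5228} = \frac{1}{292768}$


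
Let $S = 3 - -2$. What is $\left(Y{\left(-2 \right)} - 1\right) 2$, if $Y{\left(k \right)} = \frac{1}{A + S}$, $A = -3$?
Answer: $-1$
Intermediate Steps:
$S = 5$ ($S = 3 + 2 = 5$)
$Y{\left(k \right)} = \frac{1}{2}$ ($Y{\left(k \right)} = \frac{1}{-3 + 5} = \frac{1}{2}$)
$\left(Y{\left(-2 \right)} - 1\right) 2 = \left(\frac{1}{2} - 1\right) 2 = \left(- \frac{1}{2}\right) 2 = -1$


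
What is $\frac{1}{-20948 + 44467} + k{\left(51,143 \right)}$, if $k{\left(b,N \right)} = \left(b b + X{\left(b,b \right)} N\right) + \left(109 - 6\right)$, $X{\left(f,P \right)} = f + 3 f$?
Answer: $\frac{749691645}{23519} \approx 31876.0$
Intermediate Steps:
$X{\left(f,P \right)} = 4 f$
$k{\left(b,N \right)} = 103 + b^{2} + 4 N b$ ($k{\left(b,N \right)} = \left(b b + 4 b N\right) + \left(109 - 6\right) = \left(b^{2} + 4 N b\right) + \left(109 - 6\right) = \left(b^{2} + 4 N b\right) + 103 = 103 + b^{2} + 4 N b$)
$\frac{1}{-20948 + 44467} + k{\left(51,143 \right)} = \frac{1}{-20948 + 44467} + \left(103 + 51^{2} + 4 \cdot 143 \cdot 51\right) = \frac{1}{23519} + \left(103 + 2601 + 29172\right) = \frac{1}{23519} + 31876 = \frac{749691645}{23519}$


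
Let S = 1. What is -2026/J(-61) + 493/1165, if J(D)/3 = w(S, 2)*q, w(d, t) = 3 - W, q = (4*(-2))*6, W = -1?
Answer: 1322129/335520 ≈ 3.9405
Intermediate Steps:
q = -48 (q = -8*6 = -48)
w(d, t) = 4 (w(d, t) = 3 - 1*(-1) = 3 + 1 = 4)
J(D) = -576 (J(D) = 3*(4*(-48)) = 3*(-192) = -576)
-2026/J(-61) + 493/1165 = -2026/(-576) + 493/1165 = -2026*(-1/576) + 493*(1/1165) = 1013/288 + 493/1165 = 1322129/335520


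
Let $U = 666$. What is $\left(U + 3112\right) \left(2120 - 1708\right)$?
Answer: $1556536$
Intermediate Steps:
$\left(U + 3112\right) \left(2120 - 1708\right) = \left(666 + 3112\right) \left(2120 - 1708\right) = 3778 \cdot 412 = 1556536$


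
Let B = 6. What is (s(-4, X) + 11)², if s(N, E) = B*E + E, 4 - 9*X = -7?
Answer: 30976/81 ≈ 382.42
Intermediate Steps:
X = 11/9 (X = 4/9 - ⅑*(-7) = 4/9 + 7/9 = 11/9 ≈ 1.2222)
s(N, E) = 7*E (s(N, E) = 6*E + E = 7*E)
(s(-4, X) + 11)² = (7*(11/9) + 11)² = (77/9 + 11)² = (176/9)² = 30976/81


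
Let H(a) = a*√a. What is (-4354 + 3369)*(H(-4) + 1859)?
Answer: -1831115 + 7880*I ≈ -1.8311e+6 + 7880.0*I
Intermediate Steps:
H(a) = a^(3/2)
(-4354 + 3369)*(H(-4) + 1859) = (-4354 + 3369)*((-4)^(3/2) + 1859) = -985*(-8*I + 1859) = -985*(1859 - 8*I) = -1831115 + 7880*I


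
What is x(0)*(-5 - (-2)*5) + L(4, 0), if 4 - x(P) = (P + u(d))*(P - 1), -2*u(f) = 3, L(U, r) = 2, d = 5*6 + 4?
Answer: 29/2 ≈ 14.500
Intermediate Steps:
d = 34 (d = 30 + 4 = 34)
u(f) = -3/2 (u(f) = -½*3 = -3/2)
x(P) = 4 - (-1 + P)*(-3/2 + P) (x(P) = 4 - (P - 3/2)*(P - 1) = 4 - (-3/2 + P)*(-1 + P) = 4 - (-1 + P)*(-3/2 + P))
x(0)*(-5 - (-2)*5) + L(4, 0) = (5/2 - 1*0² + (5/2)*0)*(-5 - (-2)*5) + 2 = (5/2 - 1*0 + 0)*(-5 - 1*(-10)) + 2 = (5/2 + 0 + 0)*(-5 + 10) + 2 = (5/2)*5 + 2 = 25/2 + 2 = 29/2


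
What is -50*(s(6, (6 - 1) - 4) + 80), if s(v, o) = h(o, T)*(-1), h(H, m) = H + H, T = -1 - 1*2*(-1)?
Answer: -3900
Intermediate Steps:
T = 1 (T = -1 - 2*(-1) = -1 + 2 = 1)
h(H, m) = 2*H
s(v, o) = -2*o (s(v, o) = (2*o)*(-1) = -2*o)
-50*(s(6, (6 - 1) - 4) + 80) = -50*(-2*((6 - 1) - 4) + 80) = -50*(-2*(5 - 4) + 80) = -50*(-2*1 + 80) = -50*(-2 + 80) = -50*78 = -3900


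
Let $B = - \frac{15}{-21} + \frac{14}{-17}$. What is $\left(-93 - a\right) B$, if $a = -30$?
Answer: $\frac{117}{17} \approx 6.8824$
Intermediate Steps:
$B = - \frac{13}{119}$ ($B = \left(-15\right) \left(- \frac{1}{21}\right) + 14 \left(- \frac{1}{17}\right) = \frac{5}{7} - \frac{14}{17} = - \frac{13}{119} \approx -0.10924$)
$\left(-93 - a\right) B = \left(-93 - -30\right) \left(- \frac{13}{119}\right) = \left(-93 + 30\right) \left(- \frac{13}{119}\right) = \left(-63\right) \left(- \frac{13}{119}\right) = \frac{117}{17}$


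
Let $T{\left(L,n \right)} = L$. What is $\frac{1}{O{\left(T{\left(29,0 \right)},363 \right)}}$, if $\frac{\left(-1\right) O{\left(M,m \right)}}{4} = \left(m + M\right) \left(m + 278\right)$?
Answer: $- \frac{1}{1005088} \approx -9.9494 \cdot 10^{-7}$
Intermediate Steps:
$O{\left(M,m \right)} = - 4 \left(278 + m\right) \left(M + m\right)$ ($O{\left(M,m \right)} = - 4 \left(m + M\right) \left(m + 278\right) = - 4 \left(M + m\right) \left(278 + m\right) = - 4 \left(278 + m\right) \left(M + m\right)$)
$\frac{1}{O{\left(T{\left(29,0 \right)},363 \right)}} = \frac{1}{\left(-1112\right) 29 - 403656 - 4 \cdot 363^{2} - 116 \cdot 363} = \frac{1}{-32248 - 403656 - 527076 - 42108} = \frac{1}{-1005088} = - \frac{1}{1005088}$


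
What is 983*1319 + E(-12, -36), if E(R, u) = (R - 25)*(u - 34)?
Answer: 1299167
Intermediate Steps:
E(R, u) = (-34 + u)*(-25 + R) (E(R, u) = (-25 + R)*(-34 + u) = (-34 + u)*(-25 + R))
983*1319 + E(-12, -36) = 983*1319 + (850 - 34*(-12) - 25*(-36) - 12*(-36)) = 1296577 + (850 + 408 + 900 + 432) = 1296577 + 2590 = 1299167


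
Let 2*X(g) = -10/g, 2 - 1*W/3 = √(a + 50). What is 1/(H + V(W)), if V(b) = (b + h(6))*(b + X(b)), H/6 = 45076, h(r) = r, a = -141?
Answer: (√91 + 2*I)/(4*(67453*√91 + 133621*I)) ≈ 3.7078e-6 + 7.0955e-9*I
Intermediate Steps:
W = 6 - 3*I*√91 (W = 6 - 3*√(-141 + 50) = 6 - 3*I*√91 ≈ 6.0 - 28.618*I)
H = 270456 (H = 6*45076 = 270456)
X(g) = -5/g (X(g) = (-10/g)/2 = -5/g)
V(b) = (6 + b)*(b - 5/b) (V(b) = (b + 6)*(b - 5/b) = (6 + b)*(b - 5/b))
1/(H + V(W)) = 1/(270456 + (-5 + (6 - 3*I*√91)² - 30/(6 - 3*I*√91) + 6*(6 - 3*I*√91))) = 1/(270456 + (-5 + (6 - 3*I*√91)² - 30/(6 - 3*I*√91) + (36 - 18*I*√91))) = 1/(270456 + (31 + (6 - 3*I*√91)² - 30/(6 - 3*I*√91) - 18*I*√91)) = 1/(270487 + (6 - 3*I*√91)² - 30/(6 - 3*I*√91) - 18*I*√91)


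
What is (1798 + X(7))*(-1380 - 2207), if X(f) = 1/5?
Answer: -32250717/5 ≈ -6.4501e+6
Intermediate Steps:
X(f) = 1/5
(1798 + X(7))*(-1380 - 2207) = (1798 + 1/5)*(-1380 - 2207) = (8991/5)*(-3587) = -32250717/5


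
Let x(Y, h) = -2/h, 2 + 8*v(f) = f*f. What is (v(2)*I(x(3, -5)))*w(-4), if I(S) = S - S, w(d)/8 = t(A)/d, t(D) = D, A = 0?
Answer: 0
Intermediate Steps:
v(f) = -¼ + f²/8 (v(f) = -¼ + (f*f)/8 = -¼ + f²/8)
w(d) = 0 (w(d) = 8*(0/d) = 8*0 = 0)
I(S) = 0
(v(2)*I(x(3, -5)))*w(-4) = ((-¼ + (⅛)*2²)*0)*0 = ((-¼ + (⅛)*4)*0)*0 = ((-¼ + ½)*0)*0 = ((¼)*0)*0 = 0*0 = 0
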